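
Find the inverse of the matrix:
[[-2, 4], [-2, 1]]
[[1/6, -2/3], [1/3, -1/3]]

For [[a,b],[c,d]], inverse = (1/det)·[[d,-b],[-c,a]]
det = -2·1 - 4·-2 = 6
Inverse = (1/6)·[[1, -4], [2, -2]]
        = [[1/6, -2/3], [1/3, -1/3]]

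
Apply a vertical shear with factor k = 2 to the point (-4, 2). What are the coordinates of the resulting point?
(-4, -6)

Shear matrix for vertical shear with factor k = 2:
[[1, 0], [2, 1]]
Result: (-4, 2) → (-4, -6)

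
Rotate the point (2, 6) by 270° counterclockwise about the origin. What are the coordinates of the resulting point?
(6, -2)

Rotation matrix R(θ) = [[cos θ, -sin θ], [sin θ, cos θ]]; for θ = 270°:
R = [[0, 1], [-1, 0]]
Result: R × [2, 6]ᵀ = [0·2 + (1)·6, -1·2 + (0)·6]ᵀ = (6, -2)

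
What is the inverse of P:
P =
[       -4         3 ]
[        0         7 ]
det(P) = -28
P⁻¹ =
[     -1/4      3/28 ]
[        0       1/7 ]

For a 2×2 matrix P = [[a, b], [c, d]] with det(P) ≠ 0, P⁻¹ = (1/det(P)) * [[d, -b], [-c, a]].
det(P) = (-4)*(7) - (3)*(0) = -28 - 0 = -28.
P⁻¹ = (1/-28) * [[7, -3], [0, -4]].
Dividing each entry by -28 and reducing:
P⁻¹ =
[     -1/4      3/28 ]
[        0       1/7 ]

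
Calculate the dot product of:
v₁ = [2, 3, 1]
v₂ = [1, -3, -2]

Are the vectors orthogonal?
-9, No

The dot product is the sum of products of corresponding components.
v₁·v₂ = (2)*(1) + (3)*(-3) + (1)*(-2) = 2 - 9 - 2 = -9.
Two vectors are orthogonal iff their dot product is 0; here the dot product is -9, so the vectors are not orthogonal.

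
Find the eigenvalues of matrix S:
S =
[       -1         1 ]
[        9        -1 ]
λ = -4, 2

Solve det(S - λI) = 0. For a 2×2 matrix the characteristic equation is λ² - (trace)λ + det = 0.
trace(S) = a + d = -1 - 1 = -2.
det(S) = a*d - b*c = (-1)*(-1) - (1)*(9) = 1 - 9 = -8.
Characteristic equation: λ² - (-2)λ + (-8) = 0.
Discriminant = (-2)² - 4*(-8) = 4 + 32 = 36.
λ = (-2 ± √36) / 2 = (-2 ± 6) / 2 = -4, 2.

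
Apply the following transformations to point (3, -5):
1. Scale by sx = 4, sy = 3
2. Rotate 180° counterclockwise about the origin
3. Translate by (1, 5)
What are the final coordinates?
(-11, 20)

Step 1: Scale → (12, -15)
Step 2: Rotate 180° → (-12, 15)
Step 3: Translate → (-11, 20)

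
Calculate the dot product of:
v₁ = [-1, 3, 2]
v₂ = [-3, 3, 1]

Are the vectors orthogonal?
14, No

The dot product is the sum of products of corresponding components.
v₁·v₂ = (-1)*(-3) + (3)*(3) + (2)*(1) = 3 + 9 + 2 = 14.
Two vectors are orthogonal iff their dot product is 0; here the dot product is 14, so the vectors are not orthogonal.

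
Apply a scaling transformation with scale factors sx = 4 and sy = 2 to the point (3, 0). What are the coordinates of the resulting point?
(12, 0)

Scaling matrix:
[[4, 0], [0, 2]]
Result: (3 × 4, 0 × 2) = (12, 0)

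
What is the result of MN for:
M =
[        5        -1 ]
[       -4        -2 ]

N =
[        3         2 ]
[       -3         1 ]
MN =
[       18         9 ]
[       -6       -10 ]

Matrix multiplication: (MN)[i][j] = sum over k of M[i][k] * N[k][j].
  (MN)[0][0] = (5)*(3) + (-1)*(-3) = 18
  (MN)[0][1] = (5)*(2) + (-1)*(1) = 9
  (MN)[1][0] = (-4)*(3) + (-2)*(-3) = -6
  (MN)[1][1] = (-4)*(2) + (-2)*(1) = -10
MN =
[       18         9 ]
[       -6       -10 ]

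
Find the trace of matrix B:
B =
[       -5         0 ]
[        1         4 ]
tr(B) = -5 + 4 = -1

The trace of a square matrix is the sum of its diagonal entries.
Diagonal entries of B: B[0][0] = -5, B[1][1] = 4.
tr(B) = -5 + 4 = -1.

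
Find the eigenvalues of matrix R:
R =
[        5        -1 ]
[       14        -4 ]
λ = -2, 3

Solve det(R - λI) = 0. For a 2×2 matrix the characteristic equation is λ² - (trace)λ + det = 0.
trace(R) = a + d = 5 - 4 = 1.
det(R) = a*d - b*c = (5)*(-4) - (-1)*(14) = -20 + 14 = -6.
Characteristic equation: λ² - (1)λ + (-6) = 0.
Discriminant = (1)² - 4*(-6) = 1 + 24 = 25.
λ = (1 ± √25) / 2 = (1 ± 5) / 2 = -2, 3.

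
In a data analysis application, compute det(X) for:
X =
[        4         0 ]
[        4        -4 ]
det(X) = -16

For a 2×2 matrix [[a, b], [c, d]], det = a*d - b*c.
det(X) = (4)*(-4) - (0)*(4) = -16 - 0 = -16.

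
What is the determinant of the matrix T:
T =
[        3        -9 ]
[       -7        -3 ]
det(T) = -72

For a 2×2 matrix [[a, b], [c, d]], det = a*d - b*c.
det(T) = (3)*(-3) - (-9)*(-7) = -9 - 63 = -72.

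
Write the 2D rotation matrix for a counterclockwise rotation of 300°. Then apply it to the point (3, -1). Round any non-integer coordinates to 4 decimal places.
R = [[1/2, √3/2], [-√3/2, 1/2]]; R·(3, -1) = (0.6340, -3.0981)

Rotation matrix formula: R(θ) = [[cos θ, -sin θ], [sin θ, cos θ]]
For θ = 300°:
cos(300°) = 1/2
sin(300°) = -√3/2
R = [[1/2, √3/2], [-√3/2, 1/2]]
Apply to (3, -1): [1/2·3 + (√3/2)·-1, -√3/2·3 + 1/2·-1] = (0.6340, -3.0981)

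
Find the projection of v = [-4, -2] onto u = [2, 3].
[-28/13, -42/13]

The projection of v onto u is proj_u(v) = ((v·u) / (u·u)) · u.
v·u = (-4)*(2) + (-2)*(3) = -14.
u·u = (2)*(2) + (3)*(3) = 13.
coefficient = -14 / 13 = -14/13.
proj_u(v) = -14/13 · [2, 3] = [-28/13, -42/13].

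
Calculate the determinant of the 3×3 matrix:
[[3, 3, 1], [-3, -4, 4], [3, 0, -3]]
57

Expansion along first row:
det = 3·det([[-4,4],[0,-3]]) - 3·det([[-3,4],[3,-3]]) + 1·det([[-3,-4],[3,0]])
    = 3·(-4·-3 - 4·0) - 3·(-3·-3 - 4·3) + 1·(-3·0 - -4·3)
    = 3·12 - 3·-3 + 1·12
    = 36 + 9 + 12 = 57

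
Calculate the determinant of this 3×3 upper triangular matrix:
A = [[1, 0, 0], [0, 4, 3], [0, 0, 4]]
16

The determinant of a triangular matrix is the product of its diagonal entries (the off-diagonal entries above the diagonal do not affect it).
det(A) = (1) * (4) * (4) = 16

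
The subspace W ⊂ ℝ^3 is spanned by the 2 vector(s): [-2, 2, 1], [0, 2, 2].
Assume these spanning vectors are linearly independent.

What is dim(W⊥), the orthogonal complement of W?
dim(W⊥) = 1

For any subspace W of ℝ^n, dim(W) + dim(W⊥) = n (the whole-space dimension).
Here the given 2 vectors are linearly independent, so dim(W) = 2.
Thus dim(W⊥) = n - dim(W) = 3 - 2 = 1.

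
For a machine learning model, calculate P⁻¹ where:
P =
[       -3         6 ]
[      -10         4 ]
det(P) = 48
P⁻¹ =
[     1/12      -1/8 ]
[     5/24     -1/16 ]

For a 2×2 matrix P = [[a, b], [c, d]] with det(P) ≠ 0, P⁻¹ = (1/det(P)) * [[d, -b], [-c, a]].
det(P) = (-3)*(4) - (6)*(-10) = -12 + 60 = 48.
P⁻¹ = (1/48) * [[4, -6], [10, -3]].
Dividing each entry by 48 and reducing:
P⁻¹ =
[     1/12      -1/8 ]
[     5/24     -1/16 ]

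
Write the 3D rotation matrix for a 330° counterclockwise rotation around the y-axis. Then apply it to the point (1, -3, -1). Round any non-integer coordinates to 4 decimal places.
R = [[√3/2, 0, -1/2], [0, 1, 0], [1/2, 0, √3/2]]; R·(1, -3, -1) = (1.3660, -3.0000, -0.3660)

Rotation matrix for 330° around y-axis:
cos(330°) = √3/2, sin(330°) = -1/2
R = [[√3/2, 0, -1/2], [0, 1, 0], [1/2, 0, √3/2]]
Apply to (1, -3, -1): R·[1, -3, -1]ᵀ = (1.3660, -3.0000, -0.3660)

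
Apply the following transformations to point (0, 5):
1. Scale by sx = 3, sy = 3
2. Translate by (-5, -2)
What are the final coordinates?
(-5, 13)

Step 1: Scale (0, 5) by (sx, sy) = (3, 3) → (0, 15)
Step 2: Translate by (-5, -2) → (-5, 13)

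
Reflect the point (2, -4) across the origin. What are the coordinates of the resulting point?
(-2, 4)

Reflection across origin: (2, -4) → (-2, 4)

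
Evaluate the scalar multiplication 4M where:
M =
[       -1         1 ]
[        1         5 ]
4M =
[       -4         4 ]
[        4        20 ]

Scalar multiplication is elementwise: (4M)[i][j] = 4 * M[i][j].
  (4M)[0][0] = 4 * (-1) = -4
  (4M)[0][1] = 4 * (1) = 4
  (4M)[1][0] = 4 * (1) = 4
  (4M)[1][1] = 4 * (5) = 20
4M =
[       -4         4 ]
[        4        20 ]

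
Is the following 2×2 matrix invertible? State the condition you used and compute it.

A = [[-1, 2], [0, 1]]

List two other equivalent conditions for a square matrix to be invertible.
Yes, invertible; det(A) = -1 ≠ 0. Equivalent conditions: rank(A) = 2; Ax = 0 has only the trivial solution; 0 is not an eigenvalue; the columns of A are linearly independent.

To check invertibility, compute det(A).
The given matrix is triangular, so det(A) equals the product of its diagonal entries = -1 ≠ 0.
Since det(A) ≠ 0, A is invertible.
Equivalent conditions for a square matrix A to be invertible:
- rank(A) = 2 (full rank).
- The homogeneous system Ax = 0 has only the trivial solution x = 0.
- 0 is not an eigenvalue of A.
- The columns (equivalently rows) of A are linearly independent.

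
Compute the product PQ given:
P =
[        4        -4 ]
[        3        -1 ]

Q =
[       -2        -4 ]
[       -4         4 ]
PQ =
[        8       -32 ]
[       -2       -16 ]

Matrix multiplication: (PQ)[i][j] = sum over k of P[i][k] * Q[k][j].
  (PQ)[0][0] = (4)*(-2) + (-4)*(-4) = 8
  (PQ)[0][1] = (4)*(-4) + (-4)*(4) = -32
  (PQ)[1][0] = (3)*(-2) + (-1)*(-4) = -2
  (PQ)[1][1] = (3)*(-4) + (-1)*(4) = -16
PQ =
[        8       -32 ]
[       -2       -16 ]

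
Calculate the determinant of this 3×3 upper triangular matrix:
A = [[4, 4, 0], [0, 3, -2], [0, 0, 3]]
36

The determinant of a triangular matrix is the product of its diagonal entries (the off-diagonal entries above the diagonal do not affect it).
det(A) = (4) * (3) * (3) = 36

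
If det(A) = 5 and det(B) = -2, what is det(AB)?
-10

Use the multiplicative property of determinants: det(AB) = det(A)*det(B).
det(AB) = (5)*(-2) = -10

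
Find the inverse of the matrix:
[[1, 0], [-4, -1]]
[[1, 0], [-4, -1]]

For [[a,b],[c,d]], inverse = (1/det)·[[d,-b],[-c,a]]
det = 1·-1 - 0·-4 = -1
Inverse = (1/-1)·[[-1, 0], [4, 1]]
        = [[1, 0], [-4, -1]]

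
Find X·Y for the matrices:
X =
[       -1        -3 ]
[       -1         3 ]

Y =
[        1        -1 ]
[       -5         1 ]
XY =
[       14        -2 ]
[      -16         4 ]

Matrix multiplication: (XY)[i][j] = sum over k of X[i][k] * Y[k][j].
  (XY)[0][0] = (-1)*(1) + (-3)*(-5) = 14
  (XY)[0][1] = (-1)*(-1) + (-3)*(1) = -2
  (XY)[1][0] = (-1)*(1) + (3)*(-5) = -16
  (XY)[1][1] = (-1)*(-1) + (3)*(1) = 4
XY =
[       14        -2 ]
[      -16         4 ]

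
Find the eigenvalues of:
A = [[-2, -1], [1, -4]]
λ = -3, -3

Solve det(A - λI) = 0. For a 2×2 matrix this is λ² - (trace)λ + det = 0.
trace(A) = -2 - 4 = -6.
det(A) = (-2)*(-4) - (-1)*(1) = 8 + 1 = 9.
Characteristic equation: λ² - (-6)λ + (9) = 0.
Discriminant: (-6)² - 4*(9) = 36 - 36 = 0.
Roots: λ = (-6 ± √0) / 2 = -3, -3.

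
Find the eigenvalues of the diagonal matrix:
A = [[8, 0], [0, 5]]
λ₁ = 8, λ₂ = 5

The characteristic polynomial of A is det(A - λI) = (8 - λ)(5 - λ) = 0.
The roots are λ = 8 and λ = 5, so the eigenvalues are the diagonal entries.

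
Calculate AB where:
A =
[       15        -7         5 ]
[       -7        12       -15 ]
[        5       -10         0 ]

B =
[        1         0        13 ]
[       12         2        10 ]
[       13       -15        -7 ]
AB =
[       -4       -89        90 ]
[      -58       249       134 ]
[     -115       -20       -35 ]

Matrix multiplication: (AB)[i][j] = sum over k of A[i][k] * B[k][j].
  (AB)[0][0] = (15)*(1) + (-7)*(12) + (5)*(13) = -4
  (AB)[0][1] = (15)*(0) + (-7)*(2) + (5)*(-15) = -89
  (AB)[0][2] = (15)*(13) + (-7)*(10) + (5)*(-7) = 90
  (AB)[1][0] = (-7)*(1) + (12)*(12) + (-15)*(13) = -58
  (AB)[1][1] = (-7)*(0) + (12)*(2) + (-15)*(-15) = 249
  (AB)[1][2] = (-7)*(13) + (12)*(10) + (-15)*(-7) = 134
  (AB)[2][0] = (5)*(1) + (-10)*(12) + (0)*(13) = -115
  (AB)[2][1] = (5)*(0) + (-10)*(2) + (0)*(-15) = -20
  (AB)[2][2] = (5)*(13) + (-10)*(10) + (0)*(-7) = -35
AB =
[       -4       -89        90 ]
[      -58       249       134 ]
[     -115       -20       -35 ]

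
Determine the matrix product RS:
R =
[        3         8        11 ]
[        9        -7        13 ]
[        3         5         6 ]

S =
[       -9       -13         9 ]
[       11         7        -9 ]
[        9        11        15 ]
RS =
[      160       138       120 ]
[      -41       -23       339 ]
[       82        62        72 ]

Matrix multiplication: (RS)[i][j] = sum over k of R[i][k] * S[k][j].
  (RS)[0][0] = (3)*(-9) + (8)*(11) + (11)*(9) = 160
  (RS)[0][1] = (3)*(-13) + (8)*(7) + (11)*(11) = 138
  (RS)[0][2] = (3)*(9) + (8)*(-9) + (11)*(15) = 120
  (RS)[1][0] = (9)*(-9) + (-7)*(11) + (13)*(9) = -41
  (RS)[1][1] = (9)*(-13) + (-7)*(7) + (13)*(11) = -23
  (RS)[1][2] = (9)*(9) + (-7)*(-9) + (13)*(15) = 339
  (RS)[2][0] = (3)*(-9) + (5)*(11) + (6)*(9) = 82
  (RS)[2][1] = (3)*(-13) + (5)*(7) + (6)*(11) = 62
  (RS)[2][2] = (3)*(9) + (5)*(-9) + (6)*(15) = 72
RS =
[      160       138       120 ]
[      -41       -23       339 ]
[       82        62        72 ]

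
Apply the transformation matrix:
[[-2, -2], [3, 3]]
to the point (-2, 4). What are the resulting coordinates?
(-4, 6)

Matrix multiplication:
[[-2, -2], [3, 3]] × [-2, 4]ᵀ
= [-2×-2 + -2×4, 3×-2 + 3×4]ᵀ
= [-4.0000, 6.0000]ᵀ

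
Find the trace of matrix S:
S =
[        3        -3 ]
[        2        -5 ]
tr(S) = 3 - 5 = -2

The trace of a square matrix is the sum of its diagonal entries.
Diagonal entries of S: S[0][0] = 3, S[1][1] = -5.
tr(S) = 3 - 5 = -2.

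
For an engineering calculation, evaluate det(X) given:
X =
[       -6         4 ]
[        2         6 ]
det(X) = -44

For a 2×2 matrix [[a, b], [c, d]], det = a*d - b*c.
det(X) = (-6)*(6) - (4)*(2) = -36 - 8 = -44.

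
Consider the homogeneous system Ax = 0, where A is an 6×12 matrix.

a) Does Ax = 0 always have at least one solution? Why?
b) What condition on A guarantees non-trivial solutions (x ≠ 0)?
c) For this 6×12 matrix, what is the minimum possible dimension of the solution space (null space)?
a) Yes, x = 0 is always a solution. b) When A has linearly dependent columns (rank < n). c) Minimum nullity = 6.

a) x = 0 satisfies A·0 = 0, so the zero vector is always a solution.
b) Non-trivial solutions exist iff the columns of A are linearly dependent, equivalently rank(A) < n (the number of columns).
c) By rank-nullity, rank(A) + nullity(A) = n = 12. Since A has only 6 rows, rank(A) ≤ 6, so nullity(A) ≥ 12 - 6 = 6.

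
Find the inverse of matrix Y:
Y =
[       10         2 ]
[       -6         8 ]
det(Y) = 92
Y⁻¹ =
[     2/23     -1/46 ]
[     3/46      5/46 ]

For a 2×2 matrix Y = [[a, b], [c, d]] with det(Y) ≠ 0, Y⁻¹ = (1/det(Y)) * [[d, -b], [-c, a]].
det(Y) = (10)*(8) - (2)*(-6) = 80 + 12 = 92.
Y⁻¹ = (1/92) * [[8, -2], [6, 10]].
Dividing each entry by 92 and reducing:
Y⁻¹ =
[     2/23     -1/46 ]
[     3/46      5/46 ]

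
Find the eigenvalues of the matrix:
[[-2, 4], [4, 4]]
λ = -4 and λ = 6

Characteristic equation: det(A - λI) = 0
λ² - (trace)λ + (det) = 0
λ² - (2)λ + (-24) = 0
λ² - 2λ - 24 = 0
Solving: λ = -4, 6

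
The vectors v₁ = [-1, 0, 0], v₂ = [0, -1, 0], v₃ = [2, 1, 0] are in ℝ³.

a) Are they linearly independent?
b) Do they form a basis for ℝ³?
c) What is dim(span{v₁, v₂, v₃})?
Not independent, not a basis, dim(span) = 2

Check whether v₃ can be written as a linear combination of v₁ and v₂.
v₃ = (-2)·v₁ + (-1)·v₂ = [2, 1, 0], so the three vectors are linearly dependent.
Thus they do not form a basis for ℝ³, and dim(span{v₁, v₂, v₃}) = 2 (spanned by v₁ and v₂).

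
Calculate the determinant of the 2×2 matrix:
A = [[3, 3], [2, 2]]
0

For A = [[a, b], [c, d]], det(A) = a*d - b*c.
det(A) = (3)*(2) - (3)*(2) = 6 - 6 = 0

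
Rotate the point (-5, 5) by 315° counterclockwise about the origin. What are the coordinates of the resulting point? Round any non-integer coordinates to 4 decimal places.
(0.0000, 7.0711)

Rotation matrix R(θ) = [[cos θ, -sin θ], [sin θ, cos θ]]; for θ = 315°:
R = [[√2/2, √2/2], [-√2/2, √2/2]]
Result: R × [-5, 5]ᵀ = [√2/2·-5 + (√2/2)·5, -√2/2·-5 + (√2/2)·5]ᵀ = (0.0000, 7.0711)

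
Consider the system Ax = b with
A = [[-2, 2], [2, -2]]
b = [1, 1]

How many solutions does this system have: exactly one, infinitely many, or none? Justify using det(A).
No solution

det(A) = (-2)*(-2) - (2)*(2) = 0, so A is singular.
The column space of A is span(column 1) = span([-2, 2]).
b = [1, 1] is not a scalar multiple of column 1, so b ∉ column space and the system is inconsistent — no solution.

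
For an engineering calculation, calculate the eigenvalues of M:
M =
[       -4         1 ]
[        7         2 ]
λ = -5, 3

Solve det(M - λI) = 0. For a 2×2 matrix the characteristic equation is λ² - (trace)λ + det = 0.
trace(M) = a + d = -4 + 2 = -2.
det(M) = a*d - b*c = (-4)*(2) - (1)*(7) = -8 - 7 = -15.
Characteristic equation: λ² - (-2)λ + (-15) = 0.
Discriminant = (-2)² - 4*(-15) = 4 + 60 = 64.
λ = (-2 ± √64) / 2 = (-2 ± 8) / 2 = -5, 3.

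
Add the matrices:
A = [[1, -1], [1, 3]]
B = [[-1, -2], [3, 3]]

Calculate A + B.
[[0, -3], [4, 6]]

Add corresponding elements:
(1)+(-1)=0
(-1)+(-2)=-3
(1)+(3)=4
(3)+(3)=6
A + B = [[0, -3], [4, 6]]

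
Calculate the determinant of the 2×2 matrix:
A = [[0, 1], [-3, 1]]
3

For A = [[a, b], [c, d]], det(A) = a*d - b*c.
det(A) = (0)*(1) - (1)*(-3) = 0 - -3 = 3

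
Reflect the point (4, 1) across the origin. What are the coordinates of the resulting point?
(-4, -1)

Reflection across origin: (4, 1) → (-4, -1)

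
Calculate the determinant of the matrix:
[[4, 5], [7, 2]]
-27

For a 2×2 matrix [[a, b], [c, d]], det = ad - bc
det = (4)(2) - (5)(7) = 8 - 35 = -27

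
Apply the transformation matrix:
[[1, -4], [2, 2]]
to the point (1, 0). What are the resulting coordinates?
(1, 2)

Matrix multiplication:
[[1, -4], [2, 2]] × [1, 0]ᵀ
= [1×1 + -4×0, 2×1 + 2×0]ᵀ
= [1.0000, 2.0000]ᵀ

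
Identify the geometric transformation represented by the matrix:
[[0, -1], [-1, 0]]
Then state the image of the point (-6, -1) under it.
reflection across the line y = -x; image of (-6, -1) is (1, 6)

This is a symmetric orthogonal matrix with determinant -1, which characterizes a reflection in ℝ².
The matrix [[0, -1], [-1, 0]] represents: reflection across the line y = -x.
Applying it to (-6, -1): [0·-6 + -1·-1, -1·-6 + 0·-1] = (1, 6).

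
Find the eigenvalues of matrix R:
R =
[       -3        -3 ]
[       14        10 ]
λ = 3, 4

Solve det(R - λI) = 0. For a 2×2 matrix the characteristic equation is λ² - (trace)λ + det = 0.
trace(R) = a + d = -3 + 10 = 7.
det(R) = a*d - b*c = (-3)*(10) - (-3)*(14) = -30 + 42 = 12.
Characteristic equation: λ² - (7)λ + (12) = 0.
Discriminant = (7)² - 4*(12) = 49 - 48 = 1.
λ = (7 ± √1) / 2 = (7 ± 1) / 2 = 3, 4.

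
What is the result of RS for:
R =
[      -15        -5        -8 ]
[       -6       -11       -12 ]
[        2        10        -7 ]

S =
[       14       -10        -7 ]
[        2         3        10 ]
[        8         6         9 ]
RS =
[     -284        87       -17 ]
[     -202       -45      -176 ]
[       -8       -32        23 ]

Matrix multiplication: (RS)[i][j] = sum over k of R[i][k] * S[k][j].
  (RS)[0][0] = (-15)*(14) + (-5)*(2) + (-8)*(8) = -284
  (RS)[0][1] = (-15)*(-10) + (-5)*(3) + (-8)*(6) = 87
  (RS)[0][2] = (-15)*(-7) + (-5)*(10) + (-8)*(9) = -17
  (RS)[1][0] = (-6)*(14) + (-11)*(2) + (-12)*(8) = -202
  (RS)[1][1] = (-6)*(-10) + (-11)*(3) + (-12)*(6) = -45
  (RS)[1][2] = (-6)*(-7) + (-11)*(10) + (-12)*(9) = -176
  (RS)[2][0] = (2)*(14) + (10)*(2) + (-7)*(8) = -8
  (RS)[2][1] = (2)*(-10) + (10)*(3) + (-7)*(6) = -32
  (RS)[2][2] = (2)*(-7) + (10)*(10) + (-7)*(9) = 23
RS =
[     -284        87       -17 ]
[     -202       -45      -176 ]
[       -8       -32        23 ]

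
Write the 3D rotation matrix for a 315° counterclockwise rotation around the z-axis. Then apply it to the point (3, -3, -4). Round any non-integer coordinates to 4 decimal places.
R = [[√2/2, √2/2, 0], [-√2/2, √2/2, 0], [0, 0, 1]]; R·(3, -3, -4) = (0.0000, -4.2426, -4.0000)

Rotation matrix for 315° around z-axis:
cos(315°) = √2/2, sin(315°) = -√2/2
R = [[√2/2, √2/2, 0], [-√2/2, √2/2, 0], [0, 0, 1]]
Apply to (3, -3, -4): R·[3, -3, -4]ᵀ = (0.0000, -4.2426, -4.0000)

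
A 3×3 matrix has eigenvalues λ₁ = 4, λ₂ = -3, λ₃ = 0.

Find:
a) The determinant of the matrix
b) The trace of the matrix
det = 0, trace = 1

Two standard eigenvalue identities:
- det(A) equals the product of the eigenvalues (counted with multiplicity).
- trace(A) equals the sum of the eigenvalues.
det(A) = (4)*(-3)*(0) = 0.
trace(A) = 4 - 3 + 0 = 1.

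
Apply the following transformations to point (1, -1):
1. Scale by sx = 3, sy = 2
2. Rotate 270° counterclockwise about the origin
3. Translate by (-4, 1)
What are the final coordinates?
(-6, -2)

Step 1: Scale → (3, -2)
Step 2: Rotate 270° → (-2, -3)
Step 3: Translate → (-6, -2)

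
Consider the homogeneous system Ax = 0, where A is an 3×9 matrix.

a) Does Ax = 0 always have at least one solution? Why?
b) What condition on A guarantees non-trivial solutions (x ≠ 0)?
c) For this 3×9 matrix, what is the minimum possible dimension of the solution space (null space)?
a) Yes, x = 0 is always a solution. b) When A has linearly dependent columns (rank < n). c) Minimum nullity = 6.

a) x = 0 satisfies A·0 = 0, so the zero vector is always a solution.
b) Non-trivial solutions exist iff the columns of A are linearly dependent, equivalently rank(A) < n (the number of columns).
c) By rank-nullity, rank(A) + nullity(A) = n = 9. Since A has only 3 rows, rank(A) ≤ 3, so nullity(A) ≥ 9 - 3 = 6.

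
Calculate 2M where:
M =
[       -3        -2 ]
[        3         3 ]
2M =
[       -6        -4 ]
[        6         6 ]

Scalar multiplication is elementwise: (2M)[i][j] = 2 * M[i][j].
  (2M)[0][0] = 2 * (-3) = -6
  (2M)[0][1] = 2 * (-2) = -4
  (2M)[1][0] = 2 * (3) = 6
  (2M)[1][1] = 2 * (3) = 6
2M =
[       -6        -4 ]
[        6         6 ]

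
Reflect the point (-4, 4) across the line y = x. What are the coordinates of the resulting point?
(4, -4)

Reflection across line y = x: (-4, 4) → (4, -4)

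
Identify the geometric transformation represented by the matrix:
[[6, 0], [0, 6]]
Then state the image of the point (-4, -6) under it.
uniform scaling by factor 6; image of (-4, -6) is (-24, -36)

This is a diagonal matrix with equal entries 6, so it scales both axes by the same factor 6.
The matrix [[6, 0], [0, 6]] represents: uniform scaling by factor 6.
Applying it to (-4, -6): [6·-4 + 0·-6, 0·-4 + 6·-6] = (-24, -36).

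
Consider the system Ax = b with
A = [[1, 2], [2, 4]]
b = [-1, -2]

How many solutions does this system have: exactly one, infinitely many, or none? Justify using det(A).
Infinitely many solutions

det(A) = (1)*(4) - (2)*(2) = 0, so A is singular (column 2 is 2 times column 1).
b = [-1, -2] = -1 * column 1 of A, so b lies in the column space of A.
A singular matrix whose right-hand side is in its column space gives a 1-parameter family of solutions — infinitely many.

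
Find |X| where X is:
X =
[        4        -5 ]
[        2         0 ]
det(X) = 10

For a 2×2 matrix [[a, b], [c, d]], det = a*d - b*c.
det(X) = (4)*(0) - (-5)*(2) = 0 + 10 = 10.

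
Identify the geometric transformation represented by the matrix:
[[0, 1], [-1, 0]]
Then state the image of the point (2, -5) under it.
rotation by 90° clockwise (i.e., 270° counterclockwise); image of (2, -5) is (-5, -2)

This matches the form [[cos θ, -sin θ], [sin θ, cos θ]] of a rotation matrix; reading off cos θ and sin θ gives the angle.
The matrix [[0, 1], [-1, 0]] represents: rotation by 90° clockwise (i.e., 270° counterclockwise).
Applying it to (2, -5): [0·2 + 1·-5, -1·2 + 0·-5] = (-5, -2).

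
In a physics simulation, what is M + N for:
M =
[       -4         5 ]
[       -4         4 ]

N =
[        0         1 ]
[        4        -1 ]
M + N =
[       -4         6 ]
[        0         3 ]

Matrix addition is elementwise: (M+N)[i][j] = M[i][j] + N[i][j].
  (M+N)[0][0] = (-4) + (0) = -4
  (M+N)[0][1] = (5) + (1) = 6
  (M+N)[1][0] = (-4) + (4) = 0
  (M+N)[1][1] = (4) + (-1) = 3
M + N =
[       -4         6 ]
[        0         3 ]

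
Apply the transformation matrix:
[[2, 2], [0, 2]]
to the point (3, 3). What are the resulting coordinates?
(12, 6)

Matrix multiplication:
[[2, 2], [0, 2]] × [3, 3]ᵀ
= [2×3 + 2×3, 0×3 + 2×3]ᵀ
= [12.0000, 6.0000]ᵀ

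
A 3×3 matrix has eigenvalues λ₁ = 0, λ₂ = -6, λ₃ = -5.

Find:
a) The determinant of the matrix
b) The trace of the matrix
det = 0, trace = -11

Two standard eigenvalue identities:
- det(A) equals the product of the eigenvalues (counted with multiplicity).
- trace(A) equals the sum of the eigenvalues.
det(A) = (0)*(-6)*(-5) = 0.
trace(A) = 0 - 6 - 5 = -11.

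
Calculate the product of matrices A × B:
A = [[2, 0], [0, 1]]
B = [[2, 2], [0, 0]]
[[4, 4], [0, 0]]

Matrix multiplication:
C[0][0] = 2×2 + 0×0 = 4
C[0][1] = 2×2 + 0×0 = 4
C[1][0] = 0×2 + 1×0 = 0
C[1][1] = 0×2 + 1×0 = 0
Result: [[4, 4], [0, 0]]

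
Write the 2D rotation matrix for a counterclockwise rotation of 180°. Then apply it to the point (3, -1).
R = [[-1, 0], [0, -1]]; R·(3, -1) = (-3, 1)

Rotation matrix formula: R(θ) = [[cos θ, -sin θ], [sin θ, cos θ]]
For θ = 180°:
cos(180°) = -1
sin(180°) = 0
R = [[-1, 0], [0, -1]]
Apply to (3, -1): [-1·3 + (0)·-1, 0·3 + -1·-1] = (-3, 1)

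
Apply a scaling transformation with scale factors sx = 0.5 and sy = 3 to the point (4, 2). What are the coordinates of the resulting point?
(2.0, 6)

Scaling matrix:
[[0.50, 0], [0, 3]]
Result: (4 × 0.5, 2 × 3) = (2.0, 6)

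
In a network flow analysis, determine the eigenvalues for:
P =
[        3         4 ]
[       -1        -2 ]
λ = -1, 2

Solve det(P - λI) = 0. For a 2×2 matrix the characteristic equation is λ² - (trace)λ + det = 0.
trace(P) = a + d = 3 - 2 = 1.
det(P) = a*d - b*c = (3)*(-2) - (4)*(-1) = -6 + 4 = -2.
Characteristic equation: λ² - (1)λ + (-2) = 0.
Discriminant = (1)² - 4*(-2) = 1 + 8 = 9.
λ = (1 ± √9) / 2 = (1 ± 3) / 2 = -1, 2.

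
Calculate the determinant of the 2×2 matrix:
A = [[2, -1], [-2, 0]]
-2

For A = [[a, b], [c, d]], det(A) = a*d - b*c.
det(A) = (2)*(0) - (-1)*(-2) = 0 - 2 = -2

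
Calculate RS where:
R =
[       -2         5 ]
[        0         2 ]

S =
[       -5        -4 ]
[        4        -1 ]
RS =
[       30         3 ]
[        8        -2 ]

Matrix multiplication: (RS)[i][j] = sum over k of R[i][k] * S[k][j].
  (RS)[0][0] = (-2)*(-5) + (5)*(4) = 30
  (RS)[0][1] = (-2)*(-4) + (5)*(-1) = 3
  (RS)[1][0] = (0)*(-5) + (2)*(4) = 8
  (RS)[1][1] = (0)*(-4) + (2)*(-1) = -2
RS =
[       30         3 ]
[        8        -2 ]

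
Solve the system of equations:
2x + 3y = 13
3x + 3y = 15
x = 2, y = 3

Use elimination (row reduction):
Equation 1: 2x + 3y = 13.
Equation 2: 3x + 3y = 15.
Multiply Eq1 by 3 and Eq2 by 2: 6x + 9y = 39;  6x + 6y = 30.
Subtract: (-3)y = -9, so y = 3.
Back-substitute into Eq1: 2x + 3*(3) = 13, so x = 2.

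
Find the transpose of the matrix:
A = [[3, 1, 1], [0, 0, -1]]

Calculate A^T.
[[3, 0], [1, 0], [1, -1]]

The transpose sends entry (i,j) to (j,i); rows become columns.
Row 0 of A: [3, 1, 1] -> column 0 of A^T.
Row 1 of A: [0, 0, -1] -> column 1 of A^T.
A^T = [[3, 0], [1, 0], [1, -1]]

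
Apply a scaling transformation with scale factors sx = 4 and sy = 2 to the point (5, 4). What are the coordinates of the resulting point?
(20, 8)

Scaling matrix:
[[4, 0], [0, 2]]
Result: (5 × 4, 4 × 2) = (20, 8)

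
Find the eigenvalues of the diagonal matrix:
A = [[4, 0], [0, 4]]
λ₁ = 4, λ₂ = 4

The characteristic polynomial of A is det(A - λI) = (4 - λ)(4 - λ) = 0.
The roots are λ = 4 and λ = 4, so the eigenvalues are the diagonal entries.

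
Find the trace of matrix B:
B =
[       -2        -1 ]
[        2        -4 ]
tr(B) = -2 - 4 = -6

The trace of a square matrix is the sum of its diagonal entries.
Diagonal entries of B: B[0][0] = -2, B[1][1] = -4.
tr(B) = -2 - 4 = -6.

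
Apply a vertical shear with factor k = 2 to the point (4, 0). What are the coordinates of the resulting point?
(4, 8)

Shear matrix for vertical shear with factor k = 2:
[[1, 0], [2, 1]]
Result: (4, 0) → (4, 8)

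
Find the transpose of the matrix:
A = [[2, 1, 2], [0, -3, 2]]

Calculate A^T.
[[2, 0], [1, -3], [2, 2]]

The transpose sends entry (i,j) to (j,i); rows become columns.
Row 0 of A: [2, 1, 2] -> column 0 of A^T.
Row 1 of A: [0, -3, 2] -> column 1 of A^T.
A^T = [[2, 0], [1, -3], [2, 2]]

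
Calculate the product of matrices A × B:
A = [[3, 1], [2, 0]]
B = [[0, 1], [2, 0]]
[[2, 3], [0, 2]]

Matrix multiplication:
C[0][0] = 3×0 + 1×2 = 2
C[0][1] = 3×1 + 1×0 = 3
C[1][0] = 2×0 + 0×2 = 0
C[1][1] = 2×1 + 0×0 = 2
Result: [[2, 3], [0, 2]]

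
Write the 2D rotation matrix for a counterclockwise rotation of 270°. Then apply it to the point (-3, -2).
R = [[0, 1], [-1, 0]]; R·(-3, -2) = (-2, 3)

Rotation matrix formula: R(θ) = [[cos θ, -sin θ], [sin θ, cos θ]]
For θ = 270°:
cos(270°) = 0
sin(270°) = -1
R = [[0, 1], [-1, 0]]
Apply to (-3, -2): [0·-3 + (1)·-2, -1·-3 + 0·-2] = (-2, 3)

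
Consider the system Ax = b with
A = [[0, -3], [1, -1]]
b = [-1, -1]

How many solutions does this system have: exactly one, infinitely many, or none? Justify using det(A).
Exactly one solution

Compute det(A) = (0)*(-1) - (-3)*(1) = 3.
Because det(A) ≠ 0, A is invertible and Ax = b has a unique solution for every b (here x = A⁻¹ b).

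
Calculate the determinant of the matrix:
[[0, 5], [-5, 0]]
25

For a 2×2 matrix [[a, b], [c, d]], det = ad - bc
det = (0)(0) - (5)(-5) = 0 - -25 = 25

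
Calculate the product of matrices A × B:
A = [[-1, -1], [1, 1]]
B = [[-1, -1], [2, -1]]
[[-1, 2], [1, -2]]

Matrix multiplication:
C[0][0] = -1×-1 + -1×2 = -1
C[0][1] = -1×-1 + -1×-1 = 2
C[1][0] = 1×-1 + 1×2 = 1
C[1][1] = 1×-1 + 1×-1 = -2
Result: [[-1, 2], [1, -2]]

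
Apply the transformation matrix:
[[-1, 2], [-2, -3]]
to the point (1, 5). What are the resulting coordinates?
(9, -17)

Matrix multiplication:
[[-1, 2], [-2, -3]] × [1, 5]ᵀ
= [-1×1 + 2×5, -2×1 + -3×5]ᵀ
= [9.0000, -17.0000]ᵀ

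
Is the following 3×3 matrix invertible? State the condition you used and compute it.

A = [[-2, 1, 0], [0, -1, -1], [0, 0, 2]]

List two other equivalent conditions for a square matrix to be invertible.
Yes, invertible; det(A) = 4 ≠ 0. Equivalent conditions: rank(A) = 3; Ax = 0 has only the trivial solution; 0 is not an eigenvalue; the columns of A are linearly independent.

To check invertibility, compute det(A).
The given matrix is triangular, so det(A) equals the product of its diagonal entries = 4 ≠ 0.
Since det(A) ≠ 0, A is invertible.
Equivalent conditions for a square matrix A to be invertible:
- rank(A) = 3 (full rank).
- The homogeneous system Ax = 0 has only the trivial solution x = 0.
- 0 is not an eigenvalue of A.
- The columns (equivalently rows) of A are linearly independent.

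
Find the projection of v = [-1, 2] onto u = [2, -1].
[-8/5, 4/5]

The projection of v onto u is proj_u(v) = ((v·u) / (u·u)) · u.
v·u = (-1)*(2) + (2)*(-1) = -4.
u·u = (2)*(2) + (-1)*(-1) = 5.
coefficient = -4 / 5 = -4/5.
proj_u(v) = -4/5 · [2, -1] = [-8/5, 4/5].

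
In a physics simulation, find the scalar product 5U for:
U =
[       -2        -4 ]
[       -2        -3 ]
5U =
[      -10       -20 ]
[      -10       -15 ]

Scalar multiplication is elementwise: (5U)[i][j] = 5 * U[i][j].
  (5U)[0][0] = 5 * (-2) = -10
  (5U)[0][1] = 5 * (-4) = -20
  (5U)[1][0] = 5 * (-2) = -10
  (5U)[1][1] = 5 * (-3) = -15
5U =
[      -10       -20 ]
[      -10       -15 ]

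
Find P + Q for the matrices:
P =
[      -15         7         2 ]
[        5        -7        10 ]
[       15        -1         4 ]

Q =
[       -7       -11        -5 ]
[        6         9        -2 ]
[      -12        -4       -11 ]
P + Q =
[      -22        -4        -3 ]
[       11         2         8 ]
[        3        -5        -7 ]

Matrix addition is elementwise: (P+Q)[i][j] = P[i][j] + Q[i][j].
  (P+Q)[0][0] = (-15) + (-7) = -22
  (P+Q)[0][1] = (7) + (-11) = -4
  (P+Q)[0][2] = (2) + (-5) = -3
  (P+Q)[1][0] = (5) + (6) = 11
  (P+Q)[1][1] = (-7) + (9) = 2
  (P+Q)[1][2] = (10) + (-2) = 8
  (P+Q)[2][0] = (15) + (-12) = 3
  (P+Q)[2][1] = (-1) + (-4) = -5
  (P+Q)[2][2] = (4) + (-11) = -7
P + Q =
[      -22        -4        -3 ]
[       11         2         8 ]
[        3        -5        -7 ]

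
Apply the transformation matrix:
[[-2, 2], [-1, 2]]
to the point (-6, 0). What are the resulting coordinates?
(12, 6)

Matrix multiplication:
[[-2, 2], [-1, 2]] × [-6, 0]ᵀ
= [-2×-6 + 2×0, -1×-6 + 2×0]ᵀ
= [12.0000, 6.0000]ᵀ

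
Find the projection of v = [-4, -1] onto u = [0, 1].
[0, -1]

The projection of v onto u is proj_u(v) = ((v·u) / (u·u)) · u.
v·u = (-4)*(0) + (-1)*(1) = -1.
u·u = (0)*(0) + (1)*(1) = 1.
coefficient = -1 / 1 = -1.
proj_u(v) = -1 · [0, 1] = [0, -1].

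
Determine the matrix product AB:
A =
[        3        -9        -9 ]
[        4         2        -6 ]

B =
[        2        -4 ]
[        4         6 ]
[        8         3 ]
AB =
[     -102       -93 ]
[      -32       -22 ]

Matrix multiplication: (AB)[i][j] = sum over k of A[i][k] * B[k][j].
  (AB)[0][0] = (3)*(2) + (-9)*(4) + (-9)*(8) = -102
  (AB)[0][1] = (3)*(-4) + (-9)*(6) + (-9)*(3) = -93
  (AB)[1][0] = (4)*(2) + (2)*(4) + (-6)*(8) = -32
  (AB)[1][1] = (4)*(-4) + (2)*(6) + (-6)*(3) = -22
AB =
[     -102       -93 ]
[      -32       -22 ]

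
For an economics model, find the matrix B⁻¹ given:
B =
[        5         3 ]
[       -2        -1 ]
det(B) = 1
B⁻¹ =
[       -1        -3 ]
[        2         5 ]

For a 2×2 matrix B = [[a, b], [c, d]] with det(B) ≠ 0, B⁻¹ = (1/det(B)) * [[d, -b], [-c, a]].
det(B) = (5)*(-1) - (3)*(-2) = -5 + 6 = 1.
B⁻¹ = (1/1) * [[-1, -3], [2, 5]].
Dividing each entry by 1 and reducing:
B⁻¹ =
[       -1        -3 ]
[        2         5 ]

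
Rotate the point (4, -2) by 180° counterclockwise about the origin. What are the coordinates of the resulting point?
(-4, 2)

Rotation matrix R(θ) = [[cos θ, -sin θ], [sin θ, cos θ]]; for θ = 180°:
R = [[-1, 0], [0, -1]]
Result: R × [4, -2]ᵀ = [-1·4 + (0)·-2, 0·4 + (-1)·-2]ᵀ = (-4, 2)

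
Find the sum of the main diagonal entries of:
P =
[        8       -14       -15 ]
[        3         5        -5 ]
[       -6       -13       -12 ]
tr(P) = 8 + 5 - 12 = 1

The trace of a square matrix is the sum of its diagonal entries.
Diagonal entries of P: P[0][0] = 8, P[1][1] = 5, P[2][2] = -12.
tr(P) = 8 + 5 - 12 = 1.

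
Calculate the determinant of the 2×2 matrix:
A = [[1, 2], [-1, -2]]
0

For A = [[a, b], [c, d]], det(A) = a*d - b*c.
det(A) = (1)*(-2) - (2)*(-1) = -2 - -2 = 0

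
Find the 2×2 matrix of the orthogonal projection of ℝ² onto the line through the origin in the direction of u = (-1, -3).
[[1/10, 3/10], [3/10, 9/10]]

The orthogonal projection onto the line spanned by a nonzero vector u = (a, b) has matrix P = (u uᵀ) / (uᵀ u) = (1/(a² + b²)) · [[a², ab], [ab, b²]].
Here u = (-1, -3), so a² + b² = 1 + 9 = 10.
P = (1/10) · [[1, 3], [3, 9]] = [[1/10, 3/10], [3/10, 9/10]].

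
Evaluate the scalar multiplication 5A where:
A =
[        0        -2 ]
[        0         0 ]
5A =
[        0       -10 ]
[        0         0 ]

Scalar multiplication is elementwise: (5A)[i][j] = 5 * A[i][j].
  (5A)[0][0] = 5 * (0) = 0
  (5A)[0][1] = 5 * (-2) = -10
  (5A)[1][0] = 5 * (0) = 0
  (5A)[1][1] = 5 * (0) = 0
5A =
[        0       -10 ]
[        0         0 ]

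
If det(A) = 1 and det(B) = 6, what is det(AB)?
6

Use the multiplicative property of determinants: det(AB) = det(A)*det(B).
det(AB) = (1)*(6) = 6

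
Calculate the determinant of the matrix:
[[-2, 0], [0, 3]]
-6

For a 2×2 matrix [[a, b], [c, d]], det = ad - bc
det = (-2)(3) - (0)(0) = -6 - 0 = -6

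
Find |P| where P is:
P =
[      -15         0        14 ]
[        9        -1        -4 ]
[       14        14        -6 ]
det(P) = 1030

Expand along row 0 (cofactor expansion): det(P) = a*(e*i - f*h) - b*(d*i - f*g) + c*(d*h - e*g), where the 3×3 is [[a, b, c], [d, e, f], [g, h, i]].
Minor M_00 = (-1)*(-6) - (-4)*(14) = 6 + 56 = 62.
Minor M_01 = (9)*(-6) - (-4)*(14) = -54 + 56 = 2.
Minor M_02 = (9)*(14) - (-1)*(14) = 126 + 14 = 140.
det(P) = (-15)*(62) - (0)*(2) + (14)*(140) = -930 + 0 + 1960 = 1030.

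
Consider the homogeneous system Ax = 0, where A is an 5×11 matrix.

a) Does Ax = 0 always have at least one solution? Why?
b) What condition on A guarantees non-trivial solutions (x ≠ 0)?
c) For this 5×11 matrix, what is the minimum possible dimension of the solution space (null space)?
a) Yes, x = 0 is always a solution. b) When A has linearly dependent columns (rank < n). c) Minimum nullity = 6.

a) x = 0 satisfies A·0 = 0, so the zero vector is always a solution.
b) Non-trivial solutions exist iff the columns of A are linearly dependent, equivalently rank(A) < n (the number of columns).
c) By rank-nullity, rank(A) + nullity(A) = n = 11. Since A has only 5 rows, rank(A) ≤ 5, so nullity(A) ≥ 11 - 5 = 6.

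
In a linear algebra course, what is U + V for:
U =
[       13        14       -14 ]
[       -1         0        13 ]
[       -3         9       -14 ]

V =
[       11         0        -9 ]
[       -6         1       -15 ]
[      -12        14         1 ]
U + V =
[       24        14       -23 ]
[       -7         1        -2 ]
[      -15        23       -13 ]

Matrix addition is elementwise: (U+V)[i][j] = U[i][j] + V[i][j].
  (U+V)[0][0] = (13) + (11) = 24
  (U+V)[0][1] = (14) + (0) = 14
  (U+V)[0][2] = (-14) + (-9) = -23
  (U+V)[1][0] = (-1) + (-6) = -7
  (U+V)[1][1] = (0) + (1) = 1
  (U+V)[1][2] = (13) + (-15) = -2
  (U+V)[2][0] = (-3) + (-12) = -15
  (U+V)[2][1] = (9) + (14) = 23
  (U+V)[2][2] = (-14) + (1) = -13
U + V =
[       24        14       -23 ]
[       -7         1        -2 ]
[      -15        23       -13 ]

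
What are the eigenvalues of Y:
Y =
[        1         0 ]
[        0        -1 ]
λ = -1, 1

Solve det(Y - λI) = 0. For a 2×2 matrix the characteristic equation is λ² - (trace)λ + det = 0.
trace(Y) = a + d = 1 - 1 = 0.
det(Y) = a*d - b*c = (1)*(-1) - (0)*(0) = -1 - 0 = -1.
Characteristic equation: λ² - (0)λ + (-1) = 0.
Discriminant = (0)² - 4*(-1) = 0 + 4 = 4.
λ = (0 ± √4) / 2 = (0 ± 2) / 2 = -1, 1.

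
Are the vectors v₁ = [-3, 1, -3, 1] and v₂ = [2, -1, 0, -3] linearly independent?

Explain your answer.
Yes, linearly independent

Two vectors are linearly dependent iff one is a scalar multiple of the other.
No single scalar k satisfies v₂ = k·v₁ (the ratios of corresponding entries disagree), so v₁ and v₂ are linearly independent.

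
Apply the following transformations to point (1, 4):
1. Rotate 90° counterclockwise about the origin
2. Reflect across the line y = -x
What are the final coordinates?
(-1, 4)

Step 1: Rotate 90° → (-4, 1)
Step 2: Reflect across the line y = -x → (-1, 4)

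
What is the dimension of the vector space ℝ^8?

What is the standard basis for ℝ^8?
Dimension = 8; standard basis = {e_1, e_2, e_3, …, e_8}

ℝ^8 is the space of 8-tuples of real numbers; its dimension is 8.
The standard basis consists of 8 vectors: e_1, e_2, e_3, …, e_8, where e_i is the vector with 1 in position i and 0 elsewhere.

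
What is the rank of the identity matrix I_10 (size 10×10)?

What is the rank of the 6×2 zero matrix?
rank(I_10) = 10, rank(0) = 0

The identity I_10 has 10 columns that are the standard basis vectors e_1, …, e_10. These are linearly independent, so all 10 columns are pivots and rank(I_10) = 10.
The 6×2 zero matrix has every entry zero, so every row is the zero row and there are no pivots; rank(0) = 0.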